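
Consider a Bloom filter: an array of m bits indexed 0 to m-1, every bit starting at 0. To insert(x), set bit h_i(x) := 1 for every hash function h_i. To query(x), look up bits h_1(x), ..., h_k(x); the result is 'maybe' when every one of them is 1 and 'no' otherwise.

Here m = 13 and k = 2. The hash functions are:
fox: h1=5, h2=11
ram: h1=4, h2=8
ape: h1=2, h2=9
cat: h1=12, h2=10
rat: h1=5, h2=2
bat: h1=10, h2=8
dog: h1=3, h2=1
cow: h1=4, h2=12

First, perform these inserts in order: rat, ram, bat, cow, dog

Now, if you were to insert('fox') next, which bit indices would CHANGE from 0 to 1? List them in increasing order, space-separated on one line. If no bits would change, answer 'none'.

Start: bits=0000000000000
After insert 'rat': sets bits 2 5 -> bits=0010010000000
After insert 'ram': sets bits 4 8 -> bits=0010110010000
After insert 'bat': sets bits 8 10 -> bits=0010110010100
After insert 'cow': sets bits 4 12 -> bits=0010110010101
After insert 'dog': sets bits 1 3 -> bits=0111110010101
insert 'fox' would touch bits 5 11; currently bit5=1, bit11=0
Bits that are 0 among those (would change 0->1): 11

Answer: 11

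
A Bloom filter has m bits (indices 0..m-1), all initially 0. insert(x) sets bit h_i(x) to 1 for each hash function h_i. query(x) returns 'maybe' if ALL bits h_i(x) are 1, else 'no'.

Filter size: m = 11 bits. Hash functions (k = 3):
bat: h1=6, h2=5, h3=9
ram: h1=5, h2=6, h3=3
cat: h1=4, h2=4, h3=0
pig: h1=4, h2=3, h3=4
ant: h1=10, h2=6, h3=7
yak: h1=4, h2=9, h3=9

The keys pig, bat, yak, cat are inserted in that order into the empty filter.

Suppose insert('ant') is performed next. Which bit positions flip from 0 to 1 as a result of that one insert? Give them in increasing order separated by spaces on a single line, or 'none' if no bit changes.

Answer: 7 10

Derivation:
Start: bits=00000000000
After insert 'pig': sets bits 3 4 -> bits=00011000000
After insert 'bat': sets bits 5 6 9 -> bits=00011110010
After insert 'yak': sets bits 4 9 -> bits=00011110010
After insert 'cat': sets bits 0 4 -> bits=10011110010
insert 'ant' would touch bits 6 7 10; currently bit6=1, bit7=0, bit10=0
Bits that are 0 among those (would change 0->1): 7 10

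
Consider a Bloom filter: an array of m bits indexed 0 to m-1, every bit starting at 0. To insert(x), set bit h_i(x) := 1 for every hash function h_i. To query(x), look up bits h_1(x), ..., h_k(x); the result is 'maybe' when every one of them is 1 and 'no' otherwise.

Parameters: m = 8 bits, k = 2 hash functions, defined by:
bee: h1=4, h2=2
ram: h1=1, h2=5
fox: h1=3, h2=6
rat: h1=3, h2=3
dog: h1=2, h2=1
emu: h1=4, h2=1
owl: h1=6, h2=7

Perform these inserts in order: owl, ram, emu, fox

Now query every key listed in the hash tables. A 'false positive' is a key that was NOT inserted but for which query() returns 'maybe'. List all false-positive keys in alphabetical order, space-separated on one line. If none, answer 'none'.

Start: bits=00000000
After insert 'owl': sets bits 6 7 -> bits=00000011
After insert 'ram': sets bits 1 5 -> bits=01000111
After insert 'emu': sets bits 1 4 -> bits=01001111
After insert 'fox': sets bits 3 6 -> bits=01011111
Not inserted: bee dog rat — query each against bits=01011111:
query bee: checks bit2=0, bit4=1 (has a 0) -> no => not a false positive
query dog: checks bit1=1, bit2=0 (has a 0) -> no => not a false positive
query rat: checks bit3=1 (all 1) -> maybe => FALSE POSITIVE
False positives (alphabetical): rat

Answer: rat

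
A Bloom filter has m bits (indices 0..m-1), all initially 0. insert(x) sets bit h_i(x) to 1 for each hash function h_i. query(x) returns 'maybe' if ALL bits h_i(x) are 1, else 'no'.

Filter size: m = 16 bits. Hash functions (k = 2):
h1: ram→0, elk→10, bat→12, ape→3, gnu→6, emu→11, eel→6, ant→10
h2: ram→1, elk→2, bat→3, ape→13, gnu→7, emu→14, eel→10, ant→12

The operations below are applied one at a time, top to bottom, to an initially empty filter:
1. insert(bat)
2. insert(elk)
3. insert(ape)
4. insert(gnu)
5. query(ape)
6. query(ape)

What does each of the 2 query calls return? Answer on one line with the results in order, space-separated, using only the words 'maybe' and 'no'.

Answer: maybe maybe

Derivation:
Start: bits=0000000000000000
Op 1: insert bat -> sets bits 3 12 -> bits=0001000000001000
Op 2: insert elk -> sets bits 2 10 -> bits=0011000000101000
Op 3: insert ape -> sets bits 3 13 -> bits=0011000000101100
Op 4: insert gnu -> sets bits 6 7 -> bits=0011001100101100
Op 5: query ape -> checks bit3=1, bit13=1 (all 1) -> maybe
Op 6: query ape -> checks bit3=1, bit13=1 (all 1) -> maybe
Query results in order: maybe maybe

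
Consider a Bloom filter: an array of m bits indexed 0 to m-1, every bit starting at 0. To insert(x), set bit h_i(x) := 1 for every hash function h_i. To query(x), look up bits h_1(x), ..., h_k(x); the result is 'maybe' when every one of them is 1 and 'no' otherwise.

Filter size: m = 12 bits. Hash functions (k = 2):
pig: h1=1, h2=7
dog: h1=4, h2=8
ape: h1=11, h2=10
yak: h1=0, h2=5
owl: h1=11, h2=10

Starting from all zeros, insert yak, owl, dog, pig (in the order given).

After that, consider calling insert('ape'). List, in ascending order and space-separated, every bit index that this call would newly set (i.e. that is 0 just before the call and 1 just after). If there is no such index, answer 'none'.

Start: bits=000000000000
After insert 'yak': sets bits 0 5 -> bits=100001000000
After insert 'owl': sets bits 10 11 -> bits=100001000011
After insert 'dog': sets bits 4 8 -> bits=100011001011
After insert 'pig': sets bits 1 7 -> bits=110011011011
insert 'ape' would touch bits 10 11; currently bit10=1, bit11=1
Bits that are 0 among those (would change 0->1): none

Answer: none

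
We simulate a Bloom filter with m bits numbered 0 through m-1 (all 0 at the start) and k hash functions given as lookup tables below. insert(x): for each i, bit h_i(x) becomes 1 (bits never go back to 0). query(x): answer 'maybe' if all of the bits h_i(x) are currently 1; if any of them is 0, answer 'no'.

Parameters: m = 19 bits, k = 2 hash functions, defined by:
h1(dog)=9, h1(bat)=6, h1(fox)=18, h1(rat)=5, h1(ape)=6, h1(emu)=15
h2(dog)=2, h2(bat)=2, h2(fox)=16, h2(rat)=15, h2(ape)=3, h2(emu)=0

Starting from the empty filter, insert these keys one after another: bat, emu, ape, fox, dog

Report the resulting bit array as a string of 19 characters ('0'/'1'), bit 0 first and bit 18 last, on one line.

Answer: 1011001001000001101

Derivation:
Start: bits=0000000000000000000
After insert 'bat': sets bits 2 6 -> bits=0010001000000000000
After insert 'emu': sets bits 0 15 -> bits=1010001000000001000
After insert 'ape': sets bits 3 6 -> bits=1011001000000001000
After insert 'fox': sets bits 16 18 -> bits=1011001000000001101
After insert 'dog': sets bits 2 9 -> bits=1011001001000001101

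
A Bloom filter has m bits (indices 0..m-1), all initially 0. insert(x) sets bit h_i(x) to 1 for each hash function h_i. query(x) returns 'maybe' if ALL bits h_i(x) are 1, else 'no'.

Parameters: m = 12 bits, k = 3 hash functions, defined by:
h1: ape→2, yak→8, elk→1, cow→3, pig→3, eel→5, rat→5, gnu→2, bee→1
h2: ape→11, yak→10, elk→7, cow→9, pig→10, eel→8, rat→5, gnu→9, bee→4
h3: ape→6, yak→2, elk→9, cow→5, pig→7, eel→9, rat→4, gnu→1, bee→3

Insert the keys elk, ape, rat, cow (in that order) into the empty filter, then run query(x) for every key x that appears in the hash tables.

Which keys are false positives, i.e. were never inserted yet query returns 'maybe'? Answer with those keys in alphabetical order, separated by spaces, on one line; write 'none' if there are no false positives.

Answer: bee gnu

Derivation:
Start: bits=000000000000
After insert 'elk': sets bits 1 7 9 -> bits=010000010100
After insert 'ape': sets bits 2 6 11 -> bits=011000110101
After insert 'rat': sets bits 4 5 -> bits=011011110101
After insert 'cow': sets bits 3 5 9 -> bits=011111110101
Not inserted: bee eel gnu pig yak — query each against bits=011111110101:
query bee: checks bit1=1, bit3=1, bit4=1 (all 1) -> maybe => FALSE POSITIVE
query eel: checks bit5=1, bit8=0, bit9=1 (has a 0) -> no => not a false positive
query gnu: checks bit1=1, bit2=1, bit9=1 (all 1) -> maybe => FALSE POSITIVE
query pig: checks bit3=1, bit7=1, bit10=0 (has a 0) -> no => not a false positive
query yak: checks bit2=1, bit8=0, bit10=0 (has a 0) -> no => not a false positive
False positives (alphabetical): bee gnu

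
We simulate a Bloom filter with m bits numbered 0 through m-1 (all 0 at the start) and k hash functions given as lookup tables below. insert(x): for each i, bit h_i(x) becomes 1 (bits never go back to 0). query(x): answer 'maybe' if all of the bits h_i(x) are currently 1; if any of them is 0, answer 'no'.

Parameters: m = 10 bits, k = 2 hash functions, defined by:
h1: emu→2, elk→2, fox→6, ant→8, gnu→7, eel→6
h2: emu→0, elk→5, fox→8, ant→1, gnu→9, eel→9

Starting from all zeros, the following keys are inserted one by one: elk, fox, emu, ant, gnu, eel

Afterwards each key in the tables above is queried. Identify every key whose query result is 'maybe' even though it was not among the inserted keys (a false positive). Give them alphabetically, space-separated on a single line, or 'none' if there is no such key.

Start: bits=0000000000
After insert 'elk': sets bits 2 5 -> bits=0010010000
After insert 'fox': sets bits 6 8 -> bits=0010011010
After insert 'emu': sets bits 0 2 -> bits=1010011010
After insert 'ant': sets bits 1 8 -> bits=1110011010
After insert 'gnu': sets bits 7 9 -> bits=1110011111
After insert 'eel': sets bits 6 9 -> bits=1110011111
Not inserted: (none) — query each against bits=1110011111:
False positives (alphabetical): none

Answer: none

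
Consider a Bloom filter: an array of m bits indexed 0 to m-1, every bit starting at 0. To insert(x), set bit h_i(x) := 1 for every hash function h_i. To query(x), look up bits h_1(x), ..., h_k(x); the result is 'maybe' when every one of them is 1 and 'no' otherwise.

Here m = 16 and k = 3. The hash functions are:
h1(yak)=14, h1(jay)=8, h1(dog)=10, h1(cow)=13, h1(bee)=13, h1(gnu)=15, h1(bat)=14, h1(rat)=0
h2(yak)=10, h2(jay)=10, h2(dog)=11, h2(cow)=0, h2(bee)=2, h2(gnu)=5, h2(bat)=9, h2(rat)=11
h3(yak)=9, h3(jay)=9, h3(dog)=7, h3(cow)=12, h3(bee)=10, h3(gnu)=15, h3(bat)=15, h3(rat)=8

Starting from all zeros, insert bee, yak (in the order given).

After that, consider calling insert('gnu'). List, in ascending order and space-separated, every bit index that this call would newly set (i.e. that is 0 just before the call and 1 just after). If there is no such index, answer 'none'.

Start: bits=0000000000000000
After insert 'bee': sets bits 2 10 13 -> bits=0010000000100100
After insert 'yak': sets bits 9 10 14 -> bits=0010000001100110
insert 'gnu' would touch bits 5 15; currently bit5=0, bit15=0
Bits that are 0 among those (would change 0->1): 5 15

Answer: 5 15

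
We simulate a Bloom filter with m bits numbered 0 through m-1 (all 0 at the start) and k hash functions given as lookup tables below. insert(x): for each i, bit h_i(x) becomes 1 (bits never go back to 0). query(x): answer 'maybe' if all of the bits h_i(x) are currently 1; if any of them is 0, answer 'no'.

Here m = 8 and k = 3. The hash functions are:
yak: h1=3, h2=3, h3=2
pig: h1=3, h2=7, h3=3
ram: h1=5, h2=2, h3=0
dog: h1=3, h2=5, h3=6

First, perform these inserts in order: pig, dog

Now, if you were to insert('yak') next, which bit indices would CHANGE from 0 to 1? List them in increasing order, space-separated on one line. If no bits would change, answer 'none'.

Start: bits=00000000
After insert 'pig': sets bits 3 7 -> bits=00010001
After insert 'dog': sets bits 3 5 6 -> bits=00010111
insert 'yak' would touch bits 2 3; currently bit2=0, bit3=1
Bits that are 0 among those (would change 0->1): 2

Answer: 2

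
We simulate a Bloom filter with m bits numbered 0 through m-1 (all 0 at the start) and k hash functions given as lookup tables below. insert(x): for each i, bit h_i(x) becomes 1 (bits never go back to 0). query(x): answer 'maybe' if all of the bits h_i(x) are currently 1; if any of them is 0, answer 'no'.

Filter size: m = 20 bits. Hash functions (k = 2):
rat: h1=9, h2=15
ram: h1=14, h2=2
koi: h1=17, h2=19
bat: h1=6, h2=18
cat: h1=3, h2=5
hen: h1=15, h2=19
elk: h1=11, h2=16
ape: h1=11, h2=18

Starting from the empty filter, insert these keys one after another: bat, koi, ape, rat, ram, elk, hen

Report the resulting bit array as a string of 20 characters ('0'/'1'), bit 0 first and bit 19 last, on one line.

Start: bits=00000000000000000000
After insert 'bat': sets bits 6 18 -> bits=00000010000000000010
After insert 'koi': sets bits 17 19 -> bits=00000010000000000111
After insert 'ape': sets bits 11 18 -> bits=00000010000100000111
After insert 'rat': sets bits 9 15 -> bits=00000010010100010111
After insert 'ram': sets bits 2 14 -> bits=00100010010100110111
After insert 'elk': sets bits 11 16 -> bits=00100010010100111111
After insert 'hen': sets bits 15 19 -> bits=00100010010100111111

Answer: 00100010010100111111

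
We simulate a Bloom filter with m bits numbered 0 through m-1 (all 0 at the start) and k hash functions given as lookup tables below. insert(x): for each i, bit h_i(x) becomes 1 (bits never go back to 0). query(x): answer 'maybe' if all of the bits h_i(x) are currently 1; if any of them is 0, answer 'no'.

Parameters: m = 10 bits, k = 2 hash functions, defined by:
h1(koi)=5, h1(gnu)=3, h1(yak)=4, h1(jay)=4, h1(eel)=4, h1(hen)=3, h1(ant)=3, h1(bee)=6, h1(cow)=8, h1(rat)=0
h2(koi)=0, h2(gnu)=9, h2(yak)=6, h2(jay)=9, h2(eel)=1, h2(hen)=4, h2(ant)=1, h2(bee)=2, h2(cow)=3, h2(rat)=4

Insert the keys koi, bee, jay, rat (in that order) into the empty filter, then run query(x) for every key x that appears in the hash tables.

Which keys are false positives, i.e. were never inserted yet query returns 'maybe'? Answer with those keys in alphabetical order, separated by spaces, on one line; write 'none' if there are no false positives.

Start: bits=0000000000
After insert 'koi': sets bits 0 5 -> bits=1000010000
After insert 'bee': sets bits 2 6 -> bits=1010011000
After insert 'jay': sets bits 4 9 -> bits=1010111001
After insert 'rat': sets bits 0 4 -> bits=1010111001
Not inserted: ant cow eel gnu hen yak — query each against bits=1010111001:
query ant: checks bit1=0, bit3=0 (has a 0) -> no => not a false positive
query cow: checks bit3=0, bit8=0 (has a 0) -> no => not a false positive
query eel: checks bit1=0, bit4=1 (has a 0) -> no => not a false positive
query gnu: checks bit3=0, bit9=1 (has a 0) -> no => not a false positive
query hen: checks bit3=0, bit4=1 (has a 0) -> no => not a false positive
query yak: checks bit4=1, bit6=1 (all 1) -> maybe => FALSE POSITIVE
False positives (alphabetical): yak

Answer: yak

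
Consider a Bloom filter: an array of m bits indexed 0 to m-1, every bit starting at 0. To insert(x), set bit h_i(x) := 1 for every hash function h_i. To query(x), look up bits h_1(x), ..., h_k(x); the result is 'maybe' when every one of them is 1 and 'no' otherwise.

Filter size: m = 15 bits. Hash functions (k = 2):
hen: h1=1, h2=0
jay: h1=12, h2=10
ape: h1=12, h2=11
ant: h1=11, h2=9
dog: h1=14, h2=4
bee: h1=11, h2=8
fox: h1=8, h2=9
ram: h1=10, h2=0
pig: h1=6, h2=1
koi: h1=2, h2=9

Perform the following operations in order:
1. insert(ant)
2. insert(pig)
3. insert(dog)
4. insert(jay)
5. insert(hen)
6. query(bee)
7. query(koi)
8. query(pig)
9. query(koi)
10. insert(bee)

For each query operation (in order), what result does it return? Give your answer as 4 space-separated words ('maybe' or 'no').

Start: bits=000000000000000
Op 1: insert ant -> sets bits 9 11 -> bits=000000000101000
Op 2: insert pig -> sets bits 1 6 -> bits=010000100101000
Op 3: insert dog -> sets bits 4 14 -> bits=010010100101001
Op 4: insert jay -> sets bits 10 12 -> bits=010010100111101
Op 5: insert hen -> sets bits 0 1 -> bits=110010100111101
Op 6: query bee -> checks bit8=0, bit11=1 (has a 0) -> no
Op 7: query koi -> checks bit2=0, bit9=1 (has a 0) -> no
Op 8: query pig -> checks bit1=1, bit6=1 (all 1) -> maybe
Op 9: query koi -> checks bit2=0, bit9=1 (has a 0) -> no
Op 10: insert bee -> sets bits 8 11 -> bits=110010101111101
Query results in order: no no maybe no

Answer: no no maybe no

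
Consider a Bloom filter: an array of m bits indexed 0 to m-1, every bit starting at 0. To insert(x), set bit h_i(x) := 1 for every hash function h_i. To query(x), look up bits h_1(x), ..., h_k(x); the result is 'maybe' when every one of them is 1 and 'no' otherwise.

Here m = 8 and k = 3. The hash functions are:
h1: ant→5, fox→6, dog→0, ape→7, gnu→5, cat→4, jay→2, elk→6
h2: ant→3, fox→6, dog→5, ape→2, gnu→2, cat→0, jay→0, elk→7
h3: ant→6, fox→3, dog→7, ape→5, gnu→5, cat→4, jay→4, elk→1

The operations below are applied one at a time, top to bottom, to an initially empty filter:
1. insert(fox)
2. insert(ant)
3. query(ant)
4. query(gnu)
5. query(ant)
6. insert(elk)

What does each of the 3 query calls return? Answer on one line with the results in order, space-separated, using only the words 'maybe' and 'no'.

Start: bits=00000000
Op 1: insert fox -> sets bits 3 6 -> bits=00010010
Op 2: insert ant -> sets bits 3 5 6 -> bits=00010110
Op 3: query ant -> checks bit3=1, bit5=1, bit6=1 (all 1) -> maybe
Op 4: query gnu -> checks bit2=0, bit5=1 (has a 0) -> no
Op 5: query ant -> checks bit3=1, bit5=1, bit6=1 (all 1) -> maybe
Op 6: insert elk -> sets bits 1 6 7 -> bits=01010111
Query results in order: maybe no maybe

Answer: maybe no maybe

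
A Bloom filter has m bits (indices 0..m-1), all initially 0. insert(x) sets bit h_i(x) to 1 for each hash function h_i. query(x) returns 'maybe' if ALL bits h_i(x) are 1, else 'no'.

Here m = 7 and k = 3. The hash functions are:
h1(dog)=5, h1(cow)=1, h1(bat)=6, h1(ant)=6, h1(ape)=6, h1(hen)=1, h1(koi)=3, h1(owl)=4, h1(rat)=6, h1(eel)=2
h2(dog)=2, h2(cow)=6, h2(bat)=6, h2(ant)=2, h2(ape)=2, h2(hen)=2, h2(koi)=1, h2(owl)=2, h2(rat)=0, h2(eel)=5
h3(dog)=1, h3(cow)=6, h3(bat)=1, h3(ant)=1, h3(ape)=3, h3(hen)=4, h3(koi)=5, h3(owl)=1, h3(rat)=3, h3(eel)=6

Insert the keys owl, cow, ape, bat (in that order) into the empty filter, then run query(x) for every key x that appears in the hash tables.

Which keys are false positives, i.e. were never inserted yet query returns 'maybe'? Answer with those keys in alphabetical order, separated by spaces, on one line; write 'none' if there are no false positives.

Start: bits=0000000
After insert 'owl': sets bits 1 2 4 -> bits=0110100
After insert 'cow': sets bits 1 6 -> bits=0110101
After insert 'ape': sets bits 2 3 6 -> bits=0111101
After insert 'bat': sets bits 1 6 -> bits=0111101
Not inserted: ant dog eel hen koi rat — query each against bits=0111101:
query ant: checks bit1=1, bit2=1, bit6=1 (all 1) -> maybe => FALSE POSITIVE
query dog: checks bit1=1, bit2=1, bit5=0 (has a 0) -> no => not a false positive
query eel: checks bit2=1, bit5=0, bit6=1 (has a 0) -> no => not a false positive
query hen: checks bit1=1, bit2=1, bit4=1 (all 1) -> maybe => FALSE POSITIVE
query koi: checks bit1=1, bit3=1, bit5=0 (has a 0) -> no => not a false positive
query rat: checks bit0=0, bit3=1, bit6=1 (has a 0) -> no => not a false positive
False positives (alphabetical): ant hen

Answer: ant hen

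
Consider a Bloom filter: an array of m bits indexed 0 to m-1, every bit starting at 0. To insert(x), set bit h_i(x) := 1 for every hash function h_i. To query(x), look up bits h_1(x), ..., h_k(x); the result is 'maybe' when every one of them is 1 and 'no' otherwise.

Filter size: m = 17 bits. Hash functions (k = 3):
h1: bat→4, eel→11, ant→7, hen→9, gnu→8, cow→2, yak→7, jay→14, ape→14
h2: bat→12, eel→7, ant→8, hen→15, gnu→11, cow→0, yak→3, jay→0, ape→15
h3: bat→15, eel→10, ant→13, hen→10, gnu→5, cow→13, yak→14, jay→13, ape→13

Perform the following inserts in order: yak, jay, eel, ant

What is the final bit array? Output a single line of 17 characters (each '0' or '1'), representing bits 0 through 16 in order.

Start: bits=00000000000000000
After insert 'yak': sets bits 3 7 14 -> bits=00010001000000100
After insert 'jay': sets bits 0 13 14 -> bits=10010001000001100
After insert 'eel': sets bits 7 10 11 -> bits=10010001001101100
After insert 'ant': sets bits 7 8 13 -> bits=10010001101101100

Answer: 10010001101101100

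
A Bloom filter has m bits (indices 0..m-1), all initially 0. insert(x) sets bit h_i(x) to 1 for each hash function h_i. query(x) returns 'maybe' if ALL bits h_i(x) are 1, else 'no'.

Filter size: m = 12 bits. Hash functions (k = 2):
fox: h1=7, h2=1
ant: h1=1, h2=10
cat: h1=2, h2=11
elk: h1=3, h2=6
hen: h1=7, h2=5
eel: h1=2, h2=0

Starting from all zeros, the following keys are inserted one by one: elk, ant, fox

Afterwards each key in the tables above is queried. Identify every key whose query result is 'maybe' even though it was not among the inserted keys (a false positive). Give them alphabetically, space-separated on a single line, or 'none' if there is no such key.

Start: bits=000000000000
After insert 'elk': sets bits 3 6 -> bits=000100100000
After insert 'ant': sets bits 1 10 -> bits=010100100010
After insert 'fox': sets bits 1 7 -> bits=010100110010
Not inserted: cat eel hen — query each against bits=010100110010:
query cat: checks bit2=0, bit11=0 (has a 0) -> no => not a false positive
query eel: checks bit0=0, bit2=0 (has a 0) -> no => not a false positive
query hen: checks bit5=0, bit7=1 (has a 0) -> no => not a false positive
False positives (alphabetical): none

Answer: none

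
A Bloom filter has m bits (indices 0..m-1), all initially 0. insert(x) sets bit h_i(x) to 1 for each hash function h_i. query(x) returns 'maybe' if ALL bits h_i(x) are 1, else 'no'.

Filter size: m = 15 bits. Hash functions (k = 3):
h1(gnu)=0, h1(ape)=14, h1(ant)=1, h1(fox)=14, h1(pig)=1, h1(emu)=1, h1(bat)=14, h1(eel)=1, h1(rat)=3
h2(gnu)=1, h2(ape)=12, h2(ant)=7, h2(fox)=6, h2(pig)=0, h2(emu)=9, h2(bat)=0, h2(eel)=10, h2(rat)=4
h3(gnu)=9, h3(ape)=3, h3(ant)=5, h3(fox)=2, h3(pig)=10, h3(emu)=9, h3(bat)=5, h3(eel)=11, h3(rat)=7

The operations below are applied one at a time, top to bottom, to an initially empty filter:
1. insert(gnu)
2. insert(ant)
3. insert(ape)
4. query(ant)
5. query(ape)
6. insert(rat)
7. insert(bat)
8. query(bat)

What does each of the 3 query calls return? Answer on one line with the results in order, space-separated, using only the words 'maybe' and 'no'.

Start: bits=000000000000000
Op 1: insert gnu -> sets bits 0 1 9 -> bits=110000000100000
Op 2: insert ant -> sets bits 1 5 7 -> bits=110001010100000
Op 3: insert ape -> sets bits 3 12 14 -> bits=110101010100101
Op 4: query ant -> checks bit1=1, bit5=1, bit7=1 (all 1) -> maybe
Op 5: query ape -> checks bit3=1, bit12=1, bit14=1 (all 1) -> maybe
Op 6: insert rat -> sets bits 3 4 7 -> bits=110111010100101
Op 7: insert bat -> sets bits 0 5 14 -> bits=110111010100101
Op 8: query bat -> checks bit0=1, bit5=1, bit14=1 (all 1) -> maybe
Query results in order: maybe maybe maybe

Answer: maybe maybe maybe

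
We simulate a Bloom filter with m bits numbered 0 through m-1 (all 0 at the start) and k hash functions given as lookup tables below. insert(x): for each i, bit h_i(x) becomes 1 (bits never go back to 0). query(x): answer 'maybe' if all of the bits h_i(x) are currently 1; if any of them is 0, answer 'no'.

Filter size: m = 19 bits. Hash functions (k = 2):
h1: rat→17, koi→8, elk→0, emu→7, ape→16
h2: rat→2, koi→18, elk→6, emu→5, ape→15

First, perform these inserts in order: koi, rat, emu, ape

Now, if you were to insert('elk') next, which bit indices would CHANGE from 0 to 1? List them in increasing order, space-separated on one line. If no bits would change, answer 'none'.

Start: bits=0000000000000000000
After insert 'koi': sets bits 8 18 -> bits=0000000010000000001
After insert 'rat': sets bits 2 17 -> bits=0010000010000000011
After insert 'emu': sets bits 5 7 -> bits=0010010110000000011
After insert 'ape': sets bits 15 16 -> bits=0010010110000001111
insert 'elk' would touch bits 0 6; currently bit0=0, bit6=0
Bits that are 0 among those (would change 0->1): 0 6

Answer: 0 6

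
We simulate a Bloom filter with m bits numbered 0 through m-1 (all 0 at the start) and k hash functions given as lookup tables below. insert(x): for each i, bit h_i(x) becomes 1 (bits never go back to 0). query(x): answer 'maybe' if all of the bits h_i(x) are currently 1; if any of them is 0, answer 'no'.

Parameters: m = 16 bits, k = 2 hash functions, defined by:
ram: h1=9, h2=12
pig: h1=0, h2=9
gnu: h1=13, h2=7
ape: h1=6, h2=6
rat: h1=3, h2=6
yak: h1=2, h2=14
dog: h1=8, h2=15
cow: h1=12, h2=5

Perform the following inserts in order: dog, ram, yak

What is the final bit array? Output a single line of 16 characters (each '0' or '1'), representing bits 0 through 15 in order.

Start: bits=0000000000000000
After insert 'dog': sets bits 8 15 -> bits=0000000010000001
After insert 'ram': sets bits 9 12 -> bits=0000000011001001
After insert 'yak': sets bits 2 14 -> bits=0010000011001011

Answer: 0010000011001011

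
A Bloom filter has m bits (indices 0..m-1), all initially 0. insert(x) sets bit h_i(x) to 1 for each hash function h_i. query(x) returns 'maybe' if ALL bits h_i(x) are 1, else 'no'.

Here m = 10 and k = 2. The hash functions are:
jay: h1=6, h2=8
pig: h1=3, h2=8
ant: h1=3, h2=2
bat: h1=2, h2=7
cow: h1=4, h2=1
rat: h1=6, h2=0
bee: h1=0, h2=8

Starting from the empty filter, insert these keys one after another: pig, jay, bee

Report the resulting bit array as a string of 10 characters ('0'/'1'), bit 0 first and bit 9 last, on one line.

Start: bits=0000000000
After insert 'pig': sets bits 3 8 -> bits=0001000010
After insert 'jay': sets bits 6 8 -> bits=0001001010
After insert 'bee': sets bits 0 8 -> bits=1001001010

Answer: 1001001010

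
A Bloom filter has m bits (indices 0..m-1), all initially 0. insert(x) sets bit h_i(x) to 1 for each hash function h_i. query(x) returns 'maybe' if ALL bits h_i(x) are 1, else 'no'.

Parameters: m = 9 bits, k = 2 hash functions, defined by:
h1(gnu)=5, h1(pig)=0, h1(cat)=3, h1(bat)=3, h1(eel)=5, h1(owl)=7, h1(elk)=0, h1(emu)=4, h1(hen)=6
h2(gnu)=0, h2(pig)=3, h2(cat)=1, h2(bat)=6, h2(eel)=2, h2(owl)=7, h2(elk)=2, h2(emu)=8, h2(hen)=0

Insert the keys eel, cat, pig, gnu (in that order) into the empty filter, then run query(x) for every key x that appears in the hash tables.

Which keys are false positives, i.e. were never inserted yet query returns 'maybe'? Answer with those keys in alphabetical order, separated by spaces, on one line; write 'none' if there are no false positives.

Start: bits=000000000
After insert 'eel': sets bits 2 5 -> bits=001001000
After insert 'cat': sets bits 1 3 -> bits=011101000
After insert 'pig': sets bits 0 3 -> bits=111101000
After insert 'gnu': sets bits 0 5 -> bits=111101000
Not inserted: bat elk emu hen owl — query each against bits=111101000:
query bat: checks bit3=1, bit6=0 (has a 0) -> no => not a false positive
query elk: checks bit0=1, bit2=1 (all 1) -> maybe => FALSE POSITIVE
query emu: checks bit4=0, bit8=0 (has a 0) -> no => not a false positive
query hen: checks bit0=1, bit6=0 (has a 0) -> no => not a false positive
query owl: checks bit7=0 (has a 0) -> no => not a false positive
False positives (alphabetical): elk

Answer: elk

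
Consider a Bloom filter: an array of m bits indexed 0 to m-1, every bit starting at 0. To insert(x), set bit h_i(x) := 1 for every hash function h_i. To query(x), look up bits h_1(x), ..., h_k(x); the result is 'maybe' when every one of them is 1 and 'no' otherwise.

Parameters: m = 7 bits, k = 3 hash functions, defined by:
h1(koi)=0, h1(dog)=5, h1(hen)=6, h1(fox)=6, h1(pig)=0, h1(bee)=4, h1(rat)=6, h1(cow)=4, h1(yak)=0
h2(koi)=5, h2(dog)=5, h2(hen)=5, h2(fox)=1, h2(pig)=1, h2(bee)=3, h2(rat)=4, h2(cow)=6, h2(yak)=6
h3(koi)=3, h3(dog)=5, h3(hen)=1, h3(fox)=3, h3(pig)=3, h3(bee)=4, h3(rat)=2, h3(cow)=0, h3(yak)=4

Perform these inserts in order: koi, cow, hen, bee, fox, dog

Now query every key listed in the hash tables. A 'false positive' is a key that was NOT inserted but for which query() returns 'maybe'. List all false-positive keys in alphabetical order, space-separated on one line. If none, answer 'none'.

Start: bits=0000000
After insert 'koi': sets bits 0 3 5 -> bits=1001010
After insert 'cow': sets bits 0 4 6 -> bits=1001111
After insert 'hen': sets bits 1 5 6 -> bits=1101111
After insert 'bee': sets bits 3 4 -> bits=1101111
After insert 'fox': sets bits 1 3 6 -> bits=1101111
After insert 'dog': sets bits 5 -> bits=1101111
Not inserted: pig rat yak — query each against bits=1101111:
query pig: checks bit0=1, bit1=1, bit3=1 (all 1) -> maybe => FALSE POSITIVE
query rat: checks bit2=0, bit4=1, bit6=1 (has a 0) -> no => not a false positive
query yak: checks bit0=1, bit4=1, bit6=1 (all 1) -> maybe => FALSE POSITIVE
False positives (alphabetical): pig yak

Answer: pig yak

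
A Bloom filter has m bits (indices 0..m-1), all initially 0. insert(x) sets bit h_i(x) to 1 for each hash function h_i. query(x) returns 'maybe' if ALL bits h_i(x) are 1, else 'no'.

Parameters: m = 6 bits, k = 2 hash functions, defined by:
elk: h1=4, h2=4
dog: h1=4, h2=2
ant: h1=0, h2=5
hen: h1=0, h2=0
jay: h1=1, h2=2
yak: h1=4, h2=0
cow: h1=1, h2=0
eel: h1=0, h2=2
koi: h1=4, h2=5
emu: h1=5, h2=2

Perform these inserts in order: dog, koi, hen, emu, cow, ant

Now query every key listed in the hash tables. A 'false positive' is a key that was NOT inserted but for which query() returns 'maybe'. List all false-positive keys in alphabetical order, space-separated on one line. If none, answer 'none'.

Start: bits=000000
After insert 'dog': sets bits 2 4 -> bits=001010
After insert 'koi': sets bits 4 5 -> bits=001011
After insert 'hen': sets bits 0 -> bits=101011
After insert 'emu': sets bits 2 5 -> bits=101011
After insert 'cow': sets bits 0 1 -> bits=111011
After insert 'ant': sets bits 0 5 -> bits=111011
Not inserted: eel elk jay yak — query each against bits=111011:
query eel: checks bit0=1, bit2=1 (all 1) -> maybe => FALSE POSITIVE
query elk: checks bit4=1 (all 1) -> maybe => FALSE POSITIVE
query jay: checks bit1=1, bit2=1 (all 1) -> maybe => FALSE POSITIVE
query yak: checks bit0=1, bit4=1 (all 1) -> maybe => FALSE POSITIVE
False positives (alphabetical): eel elk jay yak

Answer: eel elk jay yak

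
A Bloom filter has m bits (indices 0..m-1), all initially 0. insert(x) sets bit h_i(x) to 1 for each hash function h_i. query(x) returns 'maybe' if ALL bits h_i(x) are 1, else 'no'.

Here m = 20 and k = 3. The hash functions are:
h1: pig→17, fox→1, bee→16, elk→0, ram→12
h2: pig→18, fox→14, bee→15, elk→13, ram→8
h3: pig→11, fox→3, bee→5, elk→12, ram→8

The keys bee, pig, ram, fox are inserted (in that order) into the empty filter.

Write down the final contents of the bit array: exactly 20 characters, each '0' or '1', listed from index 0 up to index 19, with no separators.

Answer: 01010100100110111110

Derivation:
Start: bits=00000000000000000000
After insert 'bee': sets bits 5 15 16 -> bits=00000100000000011000
After insert 'pig': sets bits 11 17 18 -> bits=00000100000100011110
After insert 'ram': sets bits 8 12 -> bits=00000100100110011110
After insert 'fox': sets bits 1 3 14 -> bits=01010100100110111110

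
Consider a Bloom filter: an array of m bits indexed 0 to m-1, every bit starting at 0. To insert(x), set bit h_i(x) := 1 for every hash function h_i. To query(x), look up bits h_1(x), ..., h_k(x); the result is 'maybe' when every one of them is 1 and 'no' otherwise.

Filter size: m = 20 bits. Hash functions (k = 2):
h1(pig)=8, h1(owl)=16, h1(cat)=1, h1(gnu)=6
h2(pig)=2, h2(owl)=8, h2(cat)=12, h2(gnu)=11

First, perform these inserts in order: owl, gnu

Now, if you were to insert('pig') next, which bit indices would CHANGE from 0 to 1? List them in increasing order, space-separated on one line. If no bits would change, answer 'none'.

Start: bits=00000000000000000000
After insert 'owl': sets bits 8 16 -> bits=00000000100000001000
After insert 'gnu': sets bits 6 11 -> bits=00000010100100001000
insert 'pig' would touch bits 2 8; currently bit2=0, bit8=1
Bits that are 0 among those (would change 0->1): 2

Answer: 2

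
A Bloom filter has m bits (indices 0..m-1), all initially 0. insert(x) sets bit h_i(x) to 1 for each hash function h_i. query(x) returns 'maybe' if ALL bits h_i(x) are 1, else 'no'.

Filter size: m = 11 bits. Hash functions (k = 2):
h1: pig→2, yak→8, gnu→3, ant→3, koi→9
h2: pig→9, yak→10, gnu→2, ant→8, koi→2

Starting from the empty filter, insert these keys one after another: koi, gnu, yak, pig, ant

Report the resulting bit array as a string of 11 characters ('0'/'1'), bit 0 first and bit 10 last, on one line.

Start: bits=00000000000
After insert 'koi': sets bits 2 9 -> bits=00100000010
After insert 'gnu': sets bits 2 3 -> bits=00110000010
After insert 'yak': sets bits 8 10 -> bits=00110000111
After insert 'pig': sets bits 2 9 -> bits=00110000111
After insert 'ant': sets bits 3 8 -> bits=00110000111

Answer: 00110000111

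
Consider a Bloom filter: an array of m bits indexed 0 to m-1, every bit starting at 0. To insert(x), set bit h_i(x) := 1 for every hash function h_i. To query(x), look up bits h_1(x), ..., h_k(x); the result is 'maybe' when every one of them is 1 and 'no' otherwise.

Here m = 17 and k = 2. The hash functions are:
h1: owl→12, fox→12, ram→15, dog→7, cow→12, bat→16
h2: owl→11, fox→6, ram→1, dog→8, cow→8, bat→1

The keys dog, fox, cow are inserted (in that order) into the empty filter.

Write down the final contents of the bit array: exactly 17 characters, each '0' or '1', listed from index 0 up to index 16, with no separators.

Answer: 00000011100010000

Derivation:
Start: bits=00000000000000000
After insert 'dog': sets bits 7 8 -> bits=00000001100000000
After insert 'fox': sets bits 6 12 -> bits=00000011100010000
After insert 'cow': sets bits 8 12 -> bits=00000011100010000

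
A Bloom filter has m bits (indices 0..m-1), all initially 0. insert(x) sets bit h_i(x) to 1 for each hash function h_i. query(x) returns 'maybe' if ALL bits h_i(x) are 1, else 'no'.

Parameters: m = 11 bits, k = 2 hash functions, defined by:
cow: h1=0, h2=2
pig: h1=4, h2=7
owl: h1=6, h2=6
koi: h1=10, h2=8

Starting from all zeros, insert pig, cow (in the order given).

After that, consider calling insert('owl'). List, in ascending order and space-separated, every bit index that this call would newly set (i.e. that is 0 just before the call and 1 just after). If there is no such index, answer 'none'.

Start: bits=00000000000
After insert 'pig': sets bits 4 7 -> bits=00001001000
After insert 'cow': sets bits 0 2 -> bits=10101001000
insert 'owl' would touch bits 6; currently bit6=0
Bits that are 0 among those (would change 0->1): 6

Answer: 6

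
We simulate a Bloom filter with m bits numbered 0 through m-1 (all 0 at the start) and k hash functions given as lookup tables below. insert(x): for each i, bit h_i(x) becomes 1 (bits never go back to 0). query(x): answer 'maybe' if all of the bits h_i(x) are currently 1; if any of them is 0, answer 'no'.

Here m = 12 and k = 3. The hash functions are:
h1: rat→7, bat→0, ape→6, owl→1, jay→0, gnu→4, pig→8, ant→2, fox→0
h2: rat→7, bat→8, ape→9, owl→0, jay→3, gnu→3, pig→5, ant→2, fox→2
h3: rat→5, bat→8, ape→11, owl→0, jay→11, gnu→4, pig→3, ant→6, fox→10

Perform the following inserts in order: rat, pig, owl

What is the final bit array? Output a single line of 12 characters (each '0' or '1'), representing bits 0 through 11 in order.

Answer: 110101011000

Derivation:
Start: bits=000000000000
After insert 'rat': sets bits 5 7 -> bits=000001010000
After insert 'pig': sets bits 3 5 8 -> bits=000101011000
After insert 'owl': sets bits 0 1 -> bits=110101011000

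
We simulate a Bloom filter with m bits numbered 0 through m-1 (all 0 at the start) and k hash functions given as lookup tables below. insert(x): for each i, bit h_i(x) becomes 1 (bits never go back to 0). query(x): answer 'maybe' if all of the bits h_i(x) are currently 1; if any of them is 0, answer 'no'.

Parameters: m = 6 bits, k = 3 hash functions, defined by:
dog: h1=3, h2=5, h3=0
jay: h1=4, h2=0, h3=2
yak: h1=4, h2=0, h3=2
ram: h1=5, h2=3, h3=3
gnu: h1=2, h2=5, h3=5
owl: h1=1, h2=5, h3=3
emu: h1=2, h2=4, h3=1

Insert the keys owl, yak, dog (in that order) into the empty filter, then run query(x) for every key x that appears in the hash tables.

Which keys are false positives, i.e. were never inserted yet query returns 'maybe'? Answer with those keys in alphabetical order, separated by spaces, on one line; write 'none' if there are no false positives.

Start: bits=000000
After insert 'owl': sets bits 1 3 5 -> bits=010101
After insert 'yak': sets bits 0 2 4 -> bits=111111
After insert 'dog': sets bits 0 3 5 -> bits=111111
Not inserted: emu gnu jay ram — query each against bits=111111:
query emu: checks bit1=1, bit2=1, bit4=1 (all 1) -> maybe => FALSE POSITIVE
query gnu: checks bit2=1, bit5=1 (all 1) -> maybe => FALSE POSITIVE
query jay: checks bit0=1, bit2=1, bit4=1 (all 1) -> maybe => FALSE POSITIVE
query ram: checks bit3=1, bit5=1 (all 1) -> maybe => FALSE POSITIVE
False positives (alphabetical): emu gnu jay ram

Answer: emu gnu jay ram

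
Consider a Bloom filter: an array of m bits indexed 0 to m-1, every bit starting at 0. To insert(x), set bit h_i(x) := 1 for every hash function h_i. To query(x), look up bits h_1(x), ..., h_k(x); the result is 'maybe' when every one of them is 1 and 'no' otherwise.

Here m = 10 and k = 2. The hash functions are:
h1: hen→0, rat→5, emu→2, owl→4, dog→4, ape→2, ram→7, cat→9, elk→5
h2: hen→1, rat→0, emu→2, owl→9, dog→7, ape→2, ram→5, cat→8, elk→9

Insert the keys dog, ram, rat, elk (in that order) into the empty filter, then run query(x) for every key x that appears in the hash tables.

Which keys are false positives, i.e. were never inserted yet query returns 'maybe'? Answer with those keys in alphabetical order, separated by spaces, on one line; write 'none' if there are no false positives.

Answer: owl

Derivation:
Start: bits=0000000000
After insert 'dog': sets bits 4 7 -> bits=0000100100
After insert 'ram': sets bits 5 7 -> bits=0000110100
After insert 'rat': sets bits 0 5 -> bits=1000110100
After insert 'elk': sets bits 5 9 -> bits=1000110101
Not inserted: ape cat emu hen owl — query each against bits=1000110101:
query ape: checks bit2=0 (has a 0) -> no => not a false positive
query cat: checks bit8=0, bit9=1 (has a 0) -> no => not a false positive
query emu: checks bit2=0 (has a 0) -> no => not a false positive
query hen: checks bit0=1, bit1=0 (has a 0) -> no => not a false positive
query owl: checks bit4=1, bit9=1 (all 1) -> maybe => FALSE POSITIVE
False positives (alphabetical): owl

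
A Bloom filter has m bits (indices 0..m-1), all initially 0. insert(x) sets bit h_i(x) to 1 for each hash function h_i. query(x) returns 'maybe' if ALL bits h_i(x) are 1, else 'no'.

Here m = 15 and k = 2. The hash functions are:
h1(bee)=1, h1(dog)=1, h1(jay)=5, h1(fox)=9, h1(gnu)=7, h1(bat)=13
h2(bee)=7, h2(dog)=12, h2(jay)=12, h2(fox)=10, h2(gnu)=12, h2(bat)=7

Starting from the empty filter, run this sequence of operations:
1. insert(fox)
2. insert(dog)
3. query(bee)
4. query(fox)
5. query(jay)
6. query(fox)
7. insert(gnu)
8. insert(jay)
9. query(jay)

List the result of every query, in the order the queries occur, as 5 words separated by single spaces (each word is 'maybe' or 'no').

Start: bits=000000000000000
Op 1: insert fox -> sets bits 9 10 -> bits=000000000110000
Op 2: insert dog -> sets bits 1 12 -> bits=010000000110100
Op 3: query bee -> checks bit1=1, bit7=0 (has a 0) -> no
Op 4: query fox -> checks bit9=1, bit10=1 (all 1) -> maybe
Op 5: query jay -> checks bit5=0, bit12=1 (has a 0) -> no
Op 6: query fox -> checks bit9=1, bit10=1 (all 1) -> maybe
Op 7: insert gnu -> sets bits 7 12 -> bits=010000010110100
Op 8: insert jay -> sets bits 5 12 -> bits=010001010110100
Op 9: query jay -> checks bit5=1, bit12=1 (all 1) -> maybe
Query results in order: no maybe no maybe maybe

Answer: no maybe no maybe maybe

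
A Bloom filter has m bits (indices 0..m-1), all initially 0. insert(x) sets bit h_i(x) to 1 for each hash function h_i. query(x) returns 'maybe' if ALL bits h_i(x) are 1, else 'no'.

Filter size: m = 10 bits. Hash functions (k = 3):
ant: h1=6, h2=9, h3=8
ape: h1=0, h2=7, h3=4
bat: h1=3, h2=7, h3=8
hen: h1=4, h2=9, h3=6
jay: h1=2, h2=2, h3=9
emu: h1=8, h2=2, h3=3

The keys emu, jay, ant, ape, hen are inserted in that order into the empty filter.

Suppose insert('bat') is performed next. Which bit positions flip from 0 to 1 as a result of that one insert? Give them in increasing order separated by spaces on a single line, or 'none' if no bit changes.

Answer: none

Derivation:
Start: bits=0000000000
After insert 'emu': sets bits 2 3 8 -> bits=0011000010
After insert 'jay': sets bits 2 9 -> bits=0011000011
After insert 'ant': sets bits 6 8 9 -> bits=0011001011
After insert 'ape': sets bits 0 4 7 -> bits=1011101111
After insert 'hen': sets bits 4 6 9 -> bits=1011101111
insert 'bat' would touch bits 3 7 8; currently bit3=1, bit7=1, bit8=1
Bits that are 0 among those (would change 0->1): none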